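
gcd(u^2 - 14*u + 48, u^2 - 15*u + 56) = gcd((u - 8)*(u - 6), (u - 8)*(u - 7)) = u - 8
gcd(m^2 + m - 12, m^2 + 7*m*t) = 1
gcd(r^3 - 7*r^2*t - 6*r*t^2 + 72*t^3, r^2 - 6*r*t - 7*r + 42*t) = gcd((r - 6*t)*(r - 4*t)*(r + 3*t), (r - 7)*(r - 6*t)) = r - 6*t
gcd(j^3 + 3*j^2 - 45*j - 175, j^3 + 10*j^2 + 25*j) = j^2 + 10*j + 25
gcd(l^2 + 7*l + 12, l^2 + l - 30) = 1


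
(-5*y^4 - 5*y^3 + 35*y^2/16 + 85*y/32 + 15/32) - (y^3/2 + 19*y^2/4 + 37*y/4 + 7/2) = -5*y^4 - 11*y^3/2 - 41*y^2/16 - 211*y/32 - 97/32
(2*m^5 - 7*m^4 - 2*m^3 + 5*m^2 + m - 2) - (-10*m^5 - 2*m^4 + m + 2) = 12*m^5 - 5*m^4 - 2*m^3 + 5*m^2 - 4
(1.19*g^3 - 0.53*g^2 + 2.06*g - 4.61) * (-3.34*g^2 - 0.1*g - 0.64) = -3.9746*g^5 + 1.6512*g^4 - 7.589*g^3 + 15.5306*g^2 - 0.8574*g + 2.9504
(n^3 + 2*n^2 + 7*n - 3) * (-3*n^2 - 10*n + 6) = -3*n^5 - 16*n^4 - 35*n^3 - 49*n^2 + 72*n - 18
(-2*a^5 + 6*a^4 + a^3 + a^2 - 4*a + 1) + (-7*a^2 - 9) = -2*a^5 + 6*a^4 + a^3 - 6*a^2 - 4*a - 8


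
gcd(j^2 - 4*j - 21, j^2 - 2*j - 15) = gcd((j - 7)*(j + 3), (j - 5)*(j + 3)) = j + 3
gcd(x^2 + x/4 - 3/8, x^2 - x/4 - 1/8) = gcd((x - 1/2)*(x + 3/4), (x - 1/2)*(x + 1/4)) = x - 1/2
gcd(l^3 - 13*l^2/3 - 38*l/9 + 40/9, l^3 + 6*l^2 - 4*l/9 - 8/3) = l - 2/3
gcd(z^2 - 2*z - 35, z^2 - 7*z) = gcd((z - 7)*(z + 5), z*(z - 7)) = z - 7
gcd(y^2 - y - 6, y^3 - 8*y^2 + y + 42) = y^2 - y - 6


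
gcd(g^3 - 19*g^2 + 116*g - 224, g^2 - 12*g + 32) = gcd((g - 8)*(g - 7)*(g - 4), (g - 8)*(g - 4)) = g^2 - 12*g + 32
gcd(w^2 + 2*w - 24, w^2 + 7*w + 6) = w + 6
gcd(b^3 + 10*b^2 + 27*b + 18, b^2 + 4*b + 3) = b^2 + 4*b + 3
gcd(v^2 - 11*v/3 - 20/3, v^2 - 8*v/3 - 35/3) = v - 5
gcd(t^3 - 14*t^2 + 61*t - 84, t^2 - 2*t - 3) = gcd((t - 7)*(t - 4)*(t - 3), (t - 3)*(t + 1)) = t - 3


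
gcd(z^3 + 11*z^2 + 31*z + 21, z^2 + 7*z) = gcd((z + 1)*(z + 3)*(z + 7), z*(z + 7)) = z + 7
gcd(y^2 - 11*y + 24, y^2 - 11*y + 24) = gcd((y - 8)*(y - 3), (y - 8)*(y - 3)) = y^2 - 11*y + 24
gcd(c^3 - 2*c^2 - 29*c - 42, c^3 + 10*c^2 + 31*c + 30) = c^2 + 5*c + 6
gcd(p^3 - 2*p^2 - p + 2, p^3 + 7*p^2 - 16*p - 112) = 1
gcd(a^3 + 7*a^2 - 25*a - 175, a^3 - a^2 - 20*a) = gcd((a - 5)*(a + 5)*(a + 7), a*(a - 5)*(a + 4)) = a - 5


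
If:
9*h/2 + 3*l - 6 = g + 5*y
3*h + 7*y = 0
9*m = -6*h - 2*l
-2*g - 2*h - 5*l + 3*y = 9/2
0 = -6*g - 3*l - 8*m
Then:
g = 73743/15428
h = 4533/1102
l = -1467/266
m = -5850/3857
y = -13599/7714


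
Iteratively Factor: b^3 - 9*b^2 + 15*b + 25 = (b + 1)*(b^2 - 10*b + 25) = (b - 5)*(b + 1)*(b - 5)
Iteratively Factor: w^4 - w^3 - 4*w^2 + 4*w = (w + 2)*(w^3 - 3*w^2 + 2*w) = (w - 2)*(w + 2)*(w^2 - w) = w*(w - 2)*(w + 2)*(w - 1)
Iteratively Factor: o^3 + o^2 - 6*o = (o)*(o^2 + o - 6) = o*(o + 3)*(o - 2)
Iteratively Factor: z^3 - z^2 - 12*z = (z + 3)*(z^2 - 4*z) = z*(z + 3)*(z - 4)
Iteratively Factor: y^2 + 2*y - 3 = (y + 3)*(y - 1)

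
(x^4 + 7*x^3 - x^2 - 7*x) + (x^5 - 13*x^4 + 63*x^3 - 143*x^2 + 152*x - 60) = x^5 - 12*x^4 + 70*x^3 - 144*x^2 + 145*x - 60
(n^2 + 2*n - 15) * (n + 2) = n^3 + 4*n^2 - 11*n - 30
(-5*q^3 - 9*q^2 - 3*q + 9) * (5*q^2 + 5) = -25*q^5 - 45*q^4 - 40*q^3 - 15*q + 45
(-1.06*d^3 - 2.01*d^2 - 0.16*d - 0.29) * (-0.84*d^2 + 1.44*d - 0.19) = 0.8904*d^5 + 0.162*d^4 - 2.5586*d^3 + 0.3951*d^2 - 0.3872*d + 0.0551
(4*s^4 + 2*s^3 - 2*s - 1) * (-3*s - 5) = -12*s^5 - 26*s^4 - 10*s^3 + 6*s^2 + 13*s + 5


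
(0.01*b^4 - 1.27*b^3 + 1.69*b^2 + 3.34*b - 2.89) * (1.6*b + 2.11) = 0.016*b^5 - 2.0109*b^4 + 0.0243000000000002*b^3 + 8.9099*b^2 + 2.4234*b - 6.0979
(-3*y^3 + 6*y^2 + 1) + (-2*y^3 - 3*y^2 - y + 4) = -5*y^3 + 3*y^2 - y + 5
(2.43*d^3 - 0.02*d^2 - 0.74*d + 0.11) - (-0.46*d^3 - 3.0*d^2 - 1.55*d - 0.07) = 2.89*d^3 + 2.98*d^2 + 0.81*d + 0.18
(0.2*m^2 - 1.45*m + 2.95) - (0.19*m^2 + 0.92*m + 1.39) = 0.01*m^2 - 2.37*m + 1.56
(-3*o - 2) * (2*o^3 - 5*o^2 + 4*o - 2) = -6*o^4 + 11*o^3 - 2*o^2 - 2*o + 4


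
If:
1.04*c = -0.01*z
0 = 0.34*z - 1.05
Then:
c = -0.03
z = 3.09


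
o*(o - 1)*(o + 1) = o^3 - o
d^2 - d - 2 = (d - 2)*(d + 1)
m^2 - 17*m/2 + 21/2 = (m - 7)*(m - 3/2)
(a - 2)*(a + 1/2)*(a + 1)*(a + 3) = a^4 + 5*a^3/2 - 4*a^2 - 17*a/2 - 3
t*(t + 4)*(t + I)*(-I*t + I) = -I*t^4 + t^3 - 3*I*t^3 + 3*t^2 + 4*I*t^2 - 4*t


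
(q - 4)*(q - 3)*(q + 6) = q^3 - q^2 - 30*q + 72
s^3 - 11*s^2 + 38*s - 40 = (s - 5)*(s - 4)*(s - 2)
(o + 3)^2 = o^2 + 6*o + 9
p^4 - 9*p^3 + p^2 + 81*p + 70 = (p - 7)*(p - 5)*(p + 1)*(p + 2)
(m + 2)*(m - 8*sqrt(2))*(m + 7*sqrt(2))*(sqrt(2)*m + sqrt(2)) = sqrt(2)*m^4 - 2*m^3 + 3*sqrt(2)*m^3 - 110*sqrt(2)*m^2 - 6*m^2 - 336*sqrt(2)*m - 4*m - 224*sqrt(2)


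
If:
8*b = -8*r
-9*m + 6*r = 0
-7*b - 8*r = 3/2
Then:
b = 3/2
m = -1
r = -3/2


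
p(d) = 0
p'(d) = 0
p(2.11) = 0.00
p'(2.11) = 0.00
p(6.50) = 0.00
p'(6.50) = 0.00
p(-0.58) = 0.00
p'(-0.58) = 0.00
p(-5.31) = 0.00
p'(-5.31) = 0.00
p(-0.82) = 0.00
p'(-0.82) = 0.00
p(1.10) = 0.00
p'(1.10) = 0.00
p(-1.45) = 0.00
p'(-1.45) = 0.00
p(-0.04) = 0.00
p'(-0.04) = 0.00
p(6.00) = 0.00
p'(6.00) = 0.00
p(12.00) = 0.00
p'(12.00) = 0.00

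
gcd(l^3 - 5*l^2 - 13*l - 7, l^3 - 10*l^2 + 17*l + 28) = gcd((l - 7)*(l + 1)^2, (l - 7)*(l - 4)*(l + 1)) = l^2 - 6*l - 7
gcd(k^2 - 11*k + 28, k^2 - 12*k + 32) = k - 4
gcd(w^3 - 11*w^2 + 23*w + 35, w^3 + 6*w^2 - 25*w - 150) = w - 5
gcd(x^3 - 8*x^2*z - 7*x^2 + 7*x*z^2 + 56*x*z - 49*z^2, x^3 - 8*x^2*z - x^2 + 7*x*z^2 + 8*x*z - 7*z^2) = x^2 - 8*x*z + 7*z^2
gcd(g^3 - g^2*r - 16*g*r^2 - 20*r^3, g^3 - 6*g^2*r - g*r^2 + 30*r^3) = -g^2 + 3*g*r + 10*r^2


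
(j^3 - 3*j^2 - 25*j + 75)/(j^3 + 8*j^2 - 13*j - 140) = (j^2 - 8*j + 15)/(j^2 + 3*j - 28)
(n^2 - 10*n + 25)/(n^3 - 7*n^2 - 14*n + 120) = (n - 5)/(n^2 - 2*n - 24)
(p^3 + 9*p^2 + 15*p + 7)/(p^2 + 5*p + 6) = (p^3 + 9*p^2 + 15*p + 7)/(p^2 + 5*p + 6)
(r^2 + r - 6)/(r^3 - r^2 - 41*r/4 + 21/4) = 4*(r - 2)/(4*r^2 - 16*r + 7)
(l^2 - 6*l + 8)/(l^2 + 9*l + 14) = (l^2 - 6*l + 8)/(l^2 + 9*l + 14)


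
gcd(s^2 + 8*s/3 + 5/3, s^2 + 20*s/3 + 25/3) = s + 5/3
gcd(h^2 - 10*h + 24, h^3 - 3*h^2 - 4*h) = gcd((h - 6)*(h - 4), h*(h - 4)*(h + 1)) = h - 4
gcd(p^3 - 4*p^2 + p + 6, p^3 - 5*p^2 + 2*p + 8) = p^2 - p - 2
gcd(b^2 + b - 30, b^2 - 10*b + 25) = b - 5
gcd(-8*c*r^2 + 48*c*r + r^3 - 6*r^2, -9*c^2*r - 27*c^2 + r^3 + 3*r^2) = 1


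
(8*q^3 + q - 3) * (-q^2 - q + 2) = -8*q^5 - 8*q^4 + 15*q^3 + 2*q^2 + 5*q - 6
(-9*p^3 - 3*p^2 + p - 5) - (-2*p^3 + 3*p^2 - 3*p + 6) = -7*p^3 - 6*p^2 + 4*p - 11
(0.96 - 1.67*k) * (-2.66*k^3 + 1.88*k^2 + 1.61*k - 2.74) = 4.4422*k^4 - 5.6932*k^3 - 0.8839*k^2 + 6.1214*k - 2.6304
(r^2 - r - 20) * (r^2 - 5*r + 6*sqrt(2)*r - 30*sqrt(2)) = r^4 - 6*r^3 + 6*sqrt(2)*r^3 - 36*sqrt(2)*r^2 - 15*r^2 - 90*sqrt(2)*r + 100*r + 600*sqrt(2)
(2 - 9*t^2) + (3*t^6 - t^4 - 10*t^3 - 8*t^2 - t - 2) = 3*t^6 - t^4 - 10*t^3 - 17*t^2 - t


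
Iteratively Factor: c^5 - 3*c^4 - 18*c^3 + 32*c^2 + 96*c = (c - 4)*(c^4 + c^3 - 14*c^2 - 24*c) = c*(c - 4)*(c^3 + c^2 - 14*c - 24) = c*(c - 4)*(c + 3)*(c^2 - 2*c - 8) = c*(c - 4)^2*(c + 3)*(c + 2)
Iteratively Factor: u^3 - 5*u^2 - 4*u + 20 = (u - 2)*(u^2 - 3*u - 10) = (u - 2)*(u + 2)*(u - 5)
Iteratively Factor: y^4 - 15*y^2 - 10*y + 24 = (y - 4)*(y^3 + 4*y^2 + y - 6) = (y - 4)*(y + 3)*(y^2 + y - 2) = (y - 4)*(y + 2)*(y + 3)*(y - 1)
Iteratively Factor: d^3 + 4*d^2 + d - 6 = (d - 1)*(d^2 + 5*d + 6) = (d - 1)*(d + 3)*(d + 2)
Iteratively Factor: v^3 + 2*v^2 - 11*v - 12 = (v - 3)*(v^2 + 5*v + 4) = (v - 3)*(v + 4)*(v + 1)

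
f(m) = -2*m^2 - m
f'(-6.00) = 23.00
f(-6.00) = -66.00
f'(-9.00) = 35.00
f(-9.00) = -153.00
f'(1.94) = -8.76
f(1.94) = -9.47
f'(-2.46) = 8.84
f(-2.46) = -9.64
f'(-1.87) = 6.48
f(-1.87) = -5.12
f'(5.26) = -22.04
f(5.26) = -60.60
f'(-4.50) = 17.00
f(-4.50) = -36.00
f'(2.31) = -10.24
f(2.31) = -12.98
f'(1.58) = -7.32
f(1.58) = -6.57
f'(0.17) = -1.68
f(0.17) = -0.23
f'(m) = -4*m - 1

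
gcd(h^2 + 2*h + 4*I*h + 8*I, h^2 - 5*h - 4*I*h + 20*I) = 1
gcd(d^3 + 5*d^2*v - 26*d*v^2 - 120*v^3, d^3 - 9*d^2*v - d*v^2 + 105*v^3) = -d + 5*v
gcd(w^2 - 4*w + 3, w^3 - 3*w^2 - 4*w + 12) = w - 3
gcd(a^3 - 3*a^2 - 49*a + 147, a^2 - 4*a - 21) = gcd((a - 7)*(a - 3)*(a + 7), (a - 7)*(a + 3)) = a - 7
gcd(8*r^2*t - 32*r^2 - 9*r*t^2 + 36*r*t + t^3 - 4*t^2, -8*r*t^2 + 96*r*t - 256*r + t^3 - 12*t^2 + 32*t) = 8*r*t - 32*r - t^2 + 4*t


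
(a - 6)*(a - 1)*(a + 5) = a^3 - 2*a^2 - 29*a + 30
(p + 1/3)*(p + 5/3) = p^2 + 2*p + 5/9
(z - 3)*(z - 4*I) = z^2 - 3*z - 4*I*z + 12*I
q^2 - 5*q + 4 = (q - 4)*(q - 1)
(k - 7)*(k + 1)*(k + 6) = k^3 - 43*k - 42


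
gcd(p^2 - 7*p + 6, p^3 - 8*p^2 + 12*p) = p - 6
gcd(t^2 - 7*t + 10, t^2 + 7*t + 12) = 1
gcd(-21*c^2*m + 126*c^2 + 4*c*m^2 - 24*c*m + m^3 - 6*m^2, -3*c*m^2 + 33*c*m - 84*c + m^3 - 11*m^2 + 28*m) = 3*c - m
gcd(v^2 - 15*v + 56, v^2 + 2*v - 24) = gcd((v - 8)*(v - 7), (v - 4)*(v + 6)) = 1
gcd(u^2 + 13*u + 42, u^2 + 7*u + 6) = u + 6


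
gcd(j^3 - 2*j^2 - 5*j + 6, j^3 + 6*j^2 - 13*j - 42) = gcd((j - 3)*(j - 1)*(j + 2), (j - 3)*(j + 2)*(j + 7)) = j^2 - j - 6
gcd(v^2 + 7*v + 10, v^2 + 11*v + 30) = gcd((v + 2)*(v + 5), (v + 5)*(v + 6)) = v + 5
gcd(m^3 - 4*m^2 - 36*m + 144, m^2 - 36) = m^2 - 36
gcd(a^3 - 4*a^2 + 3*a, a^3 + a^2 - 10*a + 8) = a - 1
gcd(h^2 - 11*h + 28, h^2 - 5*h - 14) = h - 7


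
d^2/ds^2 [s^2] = 2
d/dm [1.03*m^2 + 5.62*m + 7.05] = 2.06*m + 5.62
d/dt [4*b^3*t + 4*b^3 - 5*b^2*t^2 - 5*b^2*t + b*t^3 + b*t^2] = b*(4*b^2 - 10*b*t - 5*b + 3*t^2 + 2*t)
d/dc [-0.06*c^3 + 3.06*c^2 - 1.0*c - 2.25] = -0.18*c^2 + 6.12*c - 1.0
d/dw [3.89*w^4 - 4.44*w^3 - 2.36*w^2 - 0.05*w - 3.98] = 15.56*w^3 - 13.32*w^2 - 4.72*w - 0.05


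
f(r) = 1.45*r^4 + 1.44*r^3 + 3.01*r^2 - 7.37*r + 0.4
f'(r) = 5.8*r^3 + 4.32*r^2 + 6.02*r - 7.37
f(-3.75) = 281.17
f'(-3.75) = -275.05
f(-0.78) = 7.83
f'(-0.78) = -12.19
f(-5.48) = 1201.85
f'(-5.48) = -865.11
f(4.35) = 663.02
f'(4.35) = 577.98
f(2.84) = 131.06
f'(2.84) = 177.43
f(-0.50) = 4.75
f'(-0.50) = -10.02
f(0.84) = -2.09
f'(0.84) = 4.17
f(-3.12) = 146.36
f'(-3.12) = -160.25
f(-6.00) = 1721.14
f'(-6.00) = -1140.77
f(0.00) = 0.40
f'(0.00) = -7.37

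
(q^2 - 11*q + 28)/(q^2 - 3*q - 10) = (-q^2 + 11*q - 28)/(-q^2 + 3*q + 10)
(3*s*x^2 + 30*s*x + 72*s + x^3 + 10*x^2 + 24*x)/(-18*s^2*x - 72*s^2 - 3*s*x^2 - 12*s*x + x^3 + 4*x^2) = (x + 6)/(-6*s + x)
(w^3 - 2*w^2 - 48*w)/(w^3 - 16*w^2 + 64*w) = (w + 6)/(w - 8)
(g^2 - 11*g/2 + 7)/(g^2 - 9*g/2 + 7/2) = (g - 2)/(g - 1)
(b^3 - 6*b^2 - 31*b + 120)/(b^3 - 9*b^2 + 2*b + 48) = (b + 5)/(b + 2)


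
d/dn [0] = 0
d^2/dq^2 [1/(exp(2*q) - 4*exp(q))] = 4*((1 - exp(q))*(exp(q) - 4) + 2*(exp(q) - 2)^2)*exp(-q)/(exp(q) - 4)^3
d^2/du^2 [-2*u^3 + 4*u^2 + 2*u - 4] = 8 - 12*u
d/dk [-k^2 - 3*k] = -2*k - 3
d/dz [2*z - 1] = 2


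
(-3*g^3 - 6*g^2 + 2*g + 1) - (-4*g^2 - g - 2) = -3*g^3 - 2*g^2 + 3*g + 3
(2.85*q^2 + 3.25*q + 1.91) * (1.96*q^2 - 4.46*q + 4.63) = 5.586*q^4 - 6.341*q^3 + 2.4441*q^2 + 6.5289*q + 8.8433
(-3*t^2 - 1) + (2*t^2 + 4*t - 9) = -t^2 + 4*t - 10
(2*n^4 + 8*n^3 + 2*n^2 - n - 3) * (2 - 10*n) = -20*n^5 - 76*n^4 - 4*n^3 + 14*n^2 + 28*n - 6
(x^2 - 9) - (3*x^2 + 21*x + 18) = -2*x^2 - 21*x - 27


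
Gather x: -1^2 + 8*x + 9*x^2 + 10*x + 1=9*x^2 + 18*x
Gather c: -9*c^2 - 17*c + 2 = -9*c^2 - 17*c + 2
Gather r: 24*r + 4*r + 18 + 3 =28*r + 21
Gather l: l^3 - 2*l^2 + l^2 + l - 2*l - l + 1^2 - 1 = l^3 - l^2 - 2*l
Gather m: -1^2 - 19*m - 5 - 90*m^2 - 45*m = -90*m^2 - 64*m - 6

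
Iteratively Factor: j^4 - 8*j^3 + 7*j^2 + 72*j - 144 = (j - 4)*(j^3 - 4*j^2 - 9*j + 36) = (j - 4)*(j + 3)*(j^2 - 7*j + 12) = (j - 4)^2*(j + 3)*(j - 3)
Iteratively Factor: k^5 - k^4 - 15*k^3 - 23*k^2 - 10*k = (k + 2)*(k^4 - 3*k^3 - 9*k^2 - 5*k) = k*(k + 2)*(k^3 - 3*k^2 - 9*k - 5) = k*(k + 1)*(k + 2)*(k^2 - 4*k - 5) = k*(k - 5)*(k + 1)*(k + 2)*(k + 1)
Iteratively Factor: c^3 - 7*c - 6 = (c + 2)*(c^2 - 2*c - 3) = (c - 3)*(c + 2)*(c + 1)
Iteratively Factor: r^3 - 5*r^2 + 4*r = (r)*(r^2 - 5*r + 4) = r*(r - 1)*(r - 4)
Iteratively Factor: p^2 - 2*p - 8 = (p - 4)*(p + 2)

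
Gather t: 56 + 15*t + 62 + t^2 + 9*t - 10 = t^2 + 24*t + 108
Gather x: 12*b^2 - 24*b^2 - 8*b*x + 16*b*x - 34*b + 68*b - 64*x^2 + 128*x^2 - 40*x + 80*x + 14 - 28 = -12*b^2 + 34*b + 64*x^2 + x*(8*b + 40) - 14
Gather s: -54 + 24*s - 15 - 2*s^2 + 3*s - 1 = -2*s^2 + 27*s - 70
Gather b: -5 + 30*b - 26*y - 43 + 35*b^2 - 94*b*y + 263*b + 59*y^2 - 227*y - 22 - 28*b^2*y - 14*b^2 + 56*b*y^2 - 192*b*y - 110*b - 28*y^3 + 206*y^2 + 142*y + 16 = b^2*(21 - 28*y) + b*(56*y^2 - 286*y + 183) - 28*y^3 + 265*y^2 - 111*y - 54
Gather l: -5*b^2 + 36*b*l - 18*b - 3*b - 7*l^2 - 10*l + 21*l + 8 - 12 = -5*b^2 - 21*b - 7*l^2 + l*(36*b + 11) - 4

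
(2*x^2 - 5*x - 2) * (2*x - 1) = 4*x^3 - 12*x^2 + x + 2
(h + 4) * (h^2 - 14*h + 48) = h^3 - 10*h^2 - 8*h + 192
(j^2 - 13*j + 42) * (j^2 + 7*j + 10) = j^4 - 6*j^3 - 39*j^2 + 164*j + 420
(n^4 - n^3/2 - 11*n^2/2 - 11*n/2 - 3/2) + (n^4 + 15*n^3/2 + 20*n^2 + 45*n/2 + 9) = 2*n^4 + 7*n^3 + 29*n^2/2 + 17*n + 15/2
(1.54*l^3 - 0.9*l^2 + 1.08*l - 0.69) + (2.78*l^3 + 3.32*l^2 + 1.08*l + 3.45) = 4.32*l^3 + 2.42*l^2 + 2.16*l + 2.76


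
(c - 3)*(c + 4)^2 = c^3 + 5*c^2 - 8*c - 48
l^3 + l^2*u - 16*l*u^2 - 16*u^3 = (l - 4*u)*(l + u)*(l + 4*u)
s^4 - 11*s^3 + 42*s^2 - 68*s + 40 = (s - 5)*(s - 2)^3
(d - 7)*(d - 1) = d^2 - 8*d + 7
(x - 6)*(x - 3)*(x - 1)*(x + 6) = x^4 - 4*x^3 - 33*x^2 + 144*x - 108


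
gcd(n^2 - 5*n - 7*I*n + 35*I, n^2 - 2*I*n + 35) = n - 7*I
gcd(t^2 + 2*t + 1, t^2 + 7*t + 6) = t + 1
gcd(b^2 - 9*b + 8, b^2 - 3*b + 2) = b - 1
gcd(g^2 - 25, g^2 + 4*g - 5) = g + 5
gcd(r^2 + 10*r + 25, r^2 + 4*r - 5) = r + 5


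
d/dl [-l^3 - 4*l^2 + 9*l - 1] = -3*l^2 - 8*l + 9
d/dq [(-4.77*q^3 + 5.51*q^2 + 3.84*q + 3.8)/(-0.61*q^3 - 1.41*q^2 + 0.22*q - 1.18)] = (10.0868*q^4 + 2.586*q^3 + 30.4664*q^2 - 2.2876*q - 5.3672)/(0.3721*q^6 + 1.7202*q^5 + 1.7197*q^4 + 0.8192*q^3 + 3.376*q^2 - 0.5192*q + 1.3924)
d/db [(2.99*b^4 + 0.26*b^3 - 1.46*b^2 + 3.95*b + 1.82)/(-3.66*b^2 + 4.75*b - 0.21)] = (-21.8868*b^5 + 41.6559*b^4 - 0.041599999999999*b^3 + 7.3582*b^2 + 13.9356*b - 9.4745)/(13.3956*b^4 - 34.77*b^3 + 24.0997*b^2 - 1.995*b + 0.0441)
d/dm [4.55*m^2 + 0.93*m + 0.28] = 9.1*m + 0.93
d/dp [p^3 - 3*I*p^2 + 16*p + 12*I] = 3*p^2 - 6*I*p + 16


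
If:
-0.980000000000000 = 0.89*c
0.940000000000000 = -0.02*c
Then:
No Solution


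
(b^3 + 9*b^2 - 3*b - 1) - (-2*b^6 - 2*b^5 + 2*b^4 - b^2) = 2*b^6 + 2*b^5 - 2*b^4 + b^3 + 10*b^2 - 3*b - 1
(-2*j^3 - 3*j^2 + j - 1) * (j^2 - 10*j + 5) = -2*j^5 + 17*j^4 + 21*j^3 - 26*j^2 + 15*j - 5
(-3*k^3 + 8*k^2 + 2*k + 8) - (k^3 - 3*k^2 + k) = -4*k^3 + 11*k^2 + k + 8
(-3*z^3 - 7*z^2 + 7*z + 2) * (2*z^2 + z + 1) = -6*z^5 - 17*z^4 + 4*z^3 + 4*z^2 + 9*z + 2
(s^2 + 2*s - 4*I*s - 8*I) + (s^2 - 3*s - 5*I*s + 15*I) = 2*s^2 - s - 9*I*s + 7*I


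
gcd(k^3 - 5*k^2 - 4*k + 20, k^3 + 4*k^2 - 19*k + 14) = k - 2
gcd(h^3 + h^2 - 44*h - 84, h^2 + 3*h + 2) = h + 2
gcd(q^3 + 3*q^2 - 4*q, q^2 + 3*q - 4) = q^2 + 3*q - 4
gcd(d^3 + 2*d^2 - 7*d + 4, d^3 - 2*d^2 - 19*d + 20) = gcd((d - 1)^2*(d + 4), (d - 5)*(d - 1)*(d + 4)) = d^2 + 3*d - 4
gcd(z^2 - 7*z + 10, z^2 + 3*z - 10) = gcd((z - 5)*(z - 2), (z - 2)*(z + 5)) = z - 2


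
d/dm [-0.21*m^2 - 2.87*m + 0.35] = -0.42*m - 2.87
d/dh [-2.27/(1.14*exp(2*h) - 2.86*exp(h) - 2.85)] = (5.1756*exp(h) - 6.4922)*exp(h)/(-1.14*exp(2*h) + 2.86*exp(h) + 2.85)^2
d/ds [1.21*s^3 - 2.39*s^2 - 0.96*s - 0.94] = 3.63*s^2 - 4.78*s - 0.96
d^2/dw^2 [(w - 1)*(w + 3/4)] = 2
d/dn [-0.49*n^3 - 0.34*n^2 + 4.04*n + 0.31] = -1.47*n^2 - 0.68*n + 4.04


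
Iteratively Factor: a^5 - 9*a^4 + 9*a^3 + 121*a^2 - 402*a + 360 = (a - 3)*(a^4 - 6*a^3 - 9*a^2 + 94*a - 120) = (a - 3)*(a - 2)*(a^3 - 4*a^2 - 17*a + 60) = (a - 3)^2*(a - 2)*(a^2 - a - 20) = (a - 3)^2*(a - 2)*(a + 4)*(a - 5)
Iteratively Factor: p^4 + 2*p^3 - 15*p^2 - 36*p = (p + 3)*(p^3 - p^2 - 12*p) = (p - 4)*(p + 3)*(p^2 + 3*p) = p*(p - 4)*(p + 3)*(p + 3)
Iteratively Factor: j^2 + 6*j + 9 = (j + 3)*(j + 3)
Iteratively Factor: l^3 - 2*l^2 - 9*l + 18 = (l + 3)*(l^2 - 5*l + 6) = (l - 2)*(l + 3)*(l - 3)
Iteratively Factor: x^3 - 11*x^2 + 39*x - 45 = (x - 5)*(x^2 - 6*x + 9) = (x - 5)*(x - 3)*(x - 3)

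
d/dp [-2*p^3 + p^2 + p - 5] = -6*p^2 + 2*p + 1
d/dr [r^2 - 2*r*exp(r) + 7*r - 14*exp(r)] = -2*r*exp(r) + 2*r - 16*exp(r) + 7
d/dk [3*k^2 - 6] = 6*k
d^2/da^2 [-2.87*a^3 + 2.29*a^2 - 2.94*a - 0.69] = 4.58 - 17.22*a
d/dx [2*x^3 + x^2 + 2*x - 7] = 6*x^2 + 2*x + 2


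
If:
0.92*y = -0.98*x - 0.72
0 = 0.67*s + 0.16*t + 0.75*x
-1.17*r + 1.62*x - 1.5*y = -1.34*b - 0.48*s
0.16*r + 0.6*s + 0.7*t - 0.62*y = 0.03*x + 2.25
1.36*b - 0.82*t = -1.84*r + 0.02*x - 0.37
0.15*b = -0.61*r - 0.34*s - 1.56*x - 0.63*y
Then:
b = 0.02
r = 1.07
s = -0.85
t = 2.87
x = 0.14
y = -0.93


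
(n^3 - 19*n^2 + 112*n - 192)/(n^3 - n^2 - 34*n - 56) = (-n^3 + 19*n^2 - 112*n + 192)/(-n^3 + n^2 + 34*n + 56)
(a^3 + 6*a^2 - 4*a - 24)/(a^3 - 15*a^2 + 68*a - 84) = (a^2 + 8*a + 12)/(a^2 - 13*a + 42)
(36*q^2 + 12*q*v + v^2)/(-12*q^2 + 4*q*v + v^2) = (-6*q - v)/(2*q - v)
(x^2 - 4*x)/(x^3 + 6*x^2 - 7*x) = (x - 4)/(x^2 + 6*x - 7)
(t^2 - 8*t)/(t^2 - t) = (t - 8)/(t - 1)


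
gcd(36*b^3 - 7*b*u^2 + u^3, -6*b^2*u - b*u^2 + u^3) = -6*b^2 - b*u + u^2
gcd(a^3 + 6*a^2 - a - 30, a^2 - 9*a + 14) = a - 2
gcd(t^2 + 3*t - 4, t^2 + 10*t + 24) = t + 4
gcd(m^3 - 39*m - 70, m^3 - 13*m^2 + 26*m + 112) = m^2 - 5*m - 14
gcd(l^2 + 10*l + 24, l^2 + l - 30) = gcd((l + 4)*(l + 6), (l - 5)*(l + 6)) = l + 6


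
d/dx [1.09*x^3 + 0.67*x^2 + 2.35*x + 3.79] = 3.27*x^2 + 1.34*x + 2.35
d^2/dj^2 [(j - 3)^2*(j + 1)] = 6*j - 10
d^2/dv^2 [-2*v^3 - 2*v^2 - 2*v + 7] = -12*v - 4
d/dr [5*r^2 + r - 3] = 10*r + 1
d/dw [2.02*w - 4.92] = 2.02000000000000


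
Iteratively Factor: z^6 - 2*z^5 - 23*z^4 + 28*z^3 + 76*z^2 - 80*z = (z - 1)*(z^5 - z^4 - 24*z^3 + 4*z^2 + 80*z) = (z - 1)*(z + 4)*(z^4 - 5*z^3 - 4*z^2 + 20*z) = (z - 1)*(z + 2)*(z + 4)*(z^3 - 7*z^2 + 10*z) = z*(z - 1)*(z + 2)*(z + 4)*(z^2 - 7*z + 10) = z*(z - 2)*(z - 1)*(z + 2)*(z + 4)*(z - 5)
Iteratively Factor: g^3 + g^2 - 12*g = (g + 4)*(g^2 - 3*g) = g*(g + 4)*(g - 3)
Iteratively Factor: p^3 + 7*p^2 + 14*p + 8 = (p + 2)*(p^2 + 5*p + 4) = (p + 1)*(p + 2)*(p + 4)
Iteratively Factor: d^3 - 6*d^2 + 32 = (d - 4)*(d^2 - 2*d - 8) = (d - 4)*(d + 2)*(d - 4)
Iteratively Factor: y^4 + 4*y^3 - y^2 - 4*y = (y + 1)*(y^3 + 3*y^2 - 4*y) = y*(y + 1)*(y^2 + 3*y - 4) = y*(y + 1)*(y + 4)*(y - 1)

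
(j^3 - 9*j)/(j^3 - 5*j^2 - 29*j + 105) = j*(j + 3)/(j^2 - 2*j - 35)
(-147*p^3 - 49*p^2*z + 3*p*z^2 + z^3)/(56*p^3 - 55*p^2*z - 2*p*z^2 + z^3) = (-21*p^2 - 4*p*z + z^2)/(8*p^2 - 9*p*z + z^2)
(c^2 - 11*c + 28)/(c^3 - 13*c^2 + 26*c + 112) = (c - 4)/(c^2 - 6*c - 16)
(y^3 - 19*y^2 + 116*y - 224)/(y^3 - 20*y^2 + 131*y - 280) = (y - 4)/(y - 5)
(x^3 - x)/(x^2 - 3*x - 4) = x*(x - 1)/(x - 4)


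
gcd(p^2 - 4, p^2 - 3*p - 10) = p + 2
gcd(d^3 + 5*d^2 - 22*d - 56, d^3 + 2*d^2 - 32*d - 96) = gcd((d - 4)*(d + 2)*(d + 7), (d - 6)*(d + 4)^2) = 1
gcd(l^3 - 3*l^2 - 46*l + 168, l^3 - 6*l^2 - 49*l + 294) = l^2 + l - 42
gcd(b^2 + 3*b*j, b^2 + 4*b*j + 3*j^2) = b + 3*j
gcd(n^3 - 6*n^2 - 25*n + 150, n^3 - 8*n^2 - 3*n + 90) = n^2 - 11*n + 30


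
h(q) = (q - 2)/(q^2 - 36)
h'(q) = -2*q*(q - 2)/(q^2 - 36)^2 + 1/(q^2 - 36) = (q^2 - 2*q*(q - 2) - 36)/(q^2 - 36)^2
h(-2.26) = 0.14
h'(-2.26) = -0.05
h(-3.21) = 0.20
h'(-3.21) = -0.09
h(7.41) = 0.29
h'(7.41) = -0.17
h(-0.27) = 0.06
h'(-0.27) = -0.03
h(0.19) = 0.05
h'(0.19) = -0.03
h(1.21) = 0.02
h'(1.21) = -0.03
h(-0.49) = 0.07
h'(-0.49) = -0.03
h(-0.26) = 0.06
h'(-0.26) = -0.03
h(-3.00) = 0.19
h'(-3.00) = -0.08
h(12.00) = 0.09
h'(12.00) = -0.01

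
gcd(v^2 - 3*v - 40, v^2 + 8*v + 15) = v + 5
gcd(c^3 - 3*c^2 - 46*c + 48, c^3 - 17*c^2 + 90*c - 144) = c - 8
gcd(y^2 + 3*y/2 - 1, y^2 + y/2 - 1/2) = y - 1/2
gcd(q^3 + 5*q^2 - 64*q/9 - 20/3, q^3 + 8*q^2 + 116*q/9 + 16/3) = q^2 + 20*q/3 + 4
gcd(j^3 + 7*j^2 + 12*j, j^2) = j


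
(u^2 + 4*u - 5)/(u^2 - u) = (u + 5)/u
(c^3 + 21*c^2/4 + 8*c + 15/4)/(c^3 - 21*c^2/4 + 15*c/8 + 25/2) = 2*(c^2 + 4*c + 3)/(2*c^2 - 13*c + 20)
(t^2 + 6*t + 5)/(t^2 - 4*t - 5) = (t + 5)/(t - 5)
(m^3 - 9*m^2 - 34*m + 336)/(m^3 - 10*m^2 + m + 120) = (m^2 - m - 42)/(m^2 - 2*m - 15)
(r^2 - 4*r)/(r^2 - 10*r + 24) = r/(r - 6)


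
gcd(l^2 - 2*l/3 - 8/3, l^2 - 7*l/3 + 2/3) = l - 2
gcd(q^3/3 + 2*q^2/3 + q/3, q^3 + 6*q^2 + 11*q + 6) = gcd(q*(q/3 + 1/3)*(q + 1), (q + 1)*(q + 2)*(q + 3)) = q + 1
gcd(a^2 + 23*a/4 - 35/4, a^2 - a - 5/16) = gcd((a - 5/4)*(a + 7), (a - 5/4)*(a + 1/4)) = a - 5/4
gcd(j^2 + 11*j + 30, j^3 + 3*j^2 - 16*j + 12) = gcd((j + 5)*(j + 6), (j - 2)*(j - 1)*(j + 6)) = j + 6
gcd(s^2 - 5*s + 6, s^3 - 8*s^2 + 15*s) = s - 3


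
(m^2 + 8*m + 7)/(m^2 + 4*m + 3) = (m + 7)/(m + 3)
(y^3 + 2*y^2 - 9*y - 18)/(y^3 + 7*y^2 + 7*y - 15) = (y^2 - y - 6)/(y^2 + 4*y - 5)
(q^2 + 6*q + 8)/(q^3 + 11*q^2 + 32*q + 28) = (q + 4)/(q^2 + 9*q + 14)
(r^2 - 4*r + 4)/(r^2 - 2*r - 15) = (-r^2 + 4*r - 4)/(-r^2 + 2*r + 15)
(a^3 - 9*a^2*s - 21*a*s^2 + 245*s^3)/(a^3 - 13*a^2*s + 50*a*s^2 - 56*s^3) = (a^2 - 2*a*s - 35*s^2)/(a^2 - 6*a*s + 8*s^2)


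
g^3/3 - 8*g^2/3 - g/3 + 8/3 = (g/3 + 1/3)*(g - 8)*(g - 1)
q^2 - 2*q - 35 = (q - 7)*(q + 5)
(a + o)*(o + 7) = a*o + 7*a + o^2 + 7*o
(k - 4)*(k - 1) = k^2 - 5*k + 4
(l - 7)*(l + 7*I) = l^2 - 7*l + 7*I*l - 49*I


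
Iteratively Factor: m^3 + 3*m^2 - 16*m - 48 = (m - 4)*(m^2 + 7*m + 12) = (m - 4)*(m + 4)*(m + 3)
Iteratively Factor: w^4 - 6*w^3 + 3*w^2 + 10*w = (w - 2)*(w^3 - 4*w^2 - 5*w) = w*(w - 2)*(w^2 - 4*w - 5) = w*(w - 5)*(w - 2)*(w + 1)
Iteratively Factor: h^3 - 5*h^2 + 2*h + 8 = (h + 1)*(h^2 - 6*h + 8) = (h - 4)*(h + 1)*(h - 2)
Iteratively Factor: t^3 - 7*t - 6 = (t - 3)*(t^2 + 3*t + 2) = (t - 3)*(t + 2)*(t + 1)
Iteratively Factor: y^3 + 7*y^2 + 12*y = (y + 4)*(y^2 + 3*y) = (y + 3)*(y + 4)*(y)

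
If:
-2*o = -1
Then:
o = 1/2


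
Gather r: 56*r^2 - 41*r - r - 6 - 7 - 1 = 56*r^2 - 42*r - 14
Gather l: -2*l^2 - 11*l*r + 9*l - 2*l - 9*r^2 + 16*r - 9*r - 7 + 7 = -2*l^2 + l*(7 - 11*r) - 9*r^2 + 7*r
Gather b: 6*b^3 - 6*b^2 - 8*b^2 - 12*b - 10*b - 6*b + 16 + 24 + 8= 6*b^3 - 14*b^2 - 28*b + 48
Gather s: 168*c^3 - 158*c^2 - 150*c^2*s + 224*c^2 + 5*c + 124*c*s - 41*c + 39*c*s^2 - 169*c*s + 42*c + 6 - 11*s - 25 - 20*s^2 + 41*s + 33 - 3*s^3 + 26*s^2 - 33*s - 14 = 168*c^3 + 66*c^2 + 6*c - 3*s^3 + s^2*(39*c + 6) + s*(-150*c^2 - 45*c - 3)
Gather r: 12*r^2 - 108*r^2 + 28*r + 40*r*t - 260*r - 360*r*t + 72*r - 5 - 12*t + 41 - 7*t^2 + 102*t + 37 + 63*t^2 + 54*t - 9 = -96*r^2 + r*(-320*t - 160) + 56*t^2 + 144*t + 64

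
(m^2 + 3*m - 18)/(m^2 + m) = (m^2 + 3*m - 18)/(m*(m + 1))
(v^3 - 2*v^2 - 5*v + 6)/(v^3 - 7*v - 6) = (v - 1)/(v + 1)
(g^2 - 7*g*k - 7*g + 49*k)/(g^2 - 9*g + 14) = (g - 7*k)/(g - 2)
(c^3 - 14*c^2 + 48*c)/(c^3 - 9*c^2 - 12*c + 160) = c*(c - 6)/(c^2 - c - 20)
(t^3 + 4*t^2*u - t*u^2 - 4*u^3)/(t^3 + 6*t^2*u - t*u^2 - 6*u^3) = (t + 4*u)/(t + 6*u)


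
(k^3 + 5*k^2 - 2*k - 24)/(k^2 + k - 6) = k + 4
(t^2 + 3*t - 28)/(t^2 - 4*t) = (t + 7)/t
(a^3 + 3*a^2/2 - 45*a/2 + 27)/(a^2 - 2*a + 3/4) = 2*(a^2 + 3*a - 18)/(2*a - 1)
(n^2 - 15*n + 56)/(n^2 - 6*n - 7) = (n - 8)/(n + 1)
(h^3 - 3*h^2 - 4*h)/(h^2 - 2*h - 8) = h*(h + 1)/(h + 2)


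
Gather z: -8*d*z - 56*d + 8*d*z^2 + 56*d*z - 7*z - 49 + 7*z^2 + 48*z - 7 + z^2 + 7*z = -56*d + z^2*(8*d + 8) + z*(48*d + 48) - 56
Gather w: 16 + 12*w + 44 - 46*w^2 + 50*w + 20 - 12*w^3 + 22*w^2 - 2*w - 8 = -12*w^3 - 24*w^2 + 60*w + 72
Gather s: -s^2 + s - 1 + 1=-s^2 + s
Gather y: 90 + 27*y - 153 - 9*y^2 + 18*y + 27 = -9*y^2 + 45*y - 36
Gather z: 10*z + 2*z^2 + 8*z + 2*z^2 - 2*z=4*z^2 + 16*z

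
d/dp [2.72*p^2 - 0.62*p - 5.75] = 5.44*p - 0.62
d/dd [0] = 0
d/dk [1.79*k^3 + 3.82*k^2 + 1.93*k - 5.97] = 5.37*k^2 + 7.64*k + 1.93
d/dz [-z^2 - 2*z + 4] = -2*z - 2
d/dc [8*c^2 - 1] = 16*c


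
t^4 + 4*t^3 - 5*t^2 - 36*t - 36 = (t - 3)*(t + 2)^2*(t + 3)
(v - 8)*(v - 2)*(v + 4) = v^3 - 6*v^2 - 24*v + 64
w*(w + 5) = w^2 + 5*w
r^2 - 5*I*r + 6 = (r - 6*I)*(r + I)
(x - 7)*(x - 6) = x^2 - 13*x + 42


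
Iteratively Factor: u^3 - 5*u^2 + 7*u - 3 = (u - 3)*(u^2 - 2*u + 1) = (u - 3)*(u - 1)*(u - 1)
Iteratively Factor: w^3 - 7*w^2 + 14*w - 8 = (w - 2)*(w^2 - 5*w + 4) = (w - 4)*(w - 2)*(w - 1)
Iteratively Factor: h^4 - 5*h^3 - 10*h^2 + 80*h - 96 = (h - 3)*(h^3 - 2*h^2 - 16*h + 32) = (h - 3)*(h + 4)*(h^2 - 6*h + 8) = (h - 3)*(h - 2)*(h + 4)*(h - 4)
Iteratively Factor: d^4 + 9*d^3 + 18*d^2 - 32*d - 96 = (d + 4)*(d^3 + 5*d^2 - 2*d - 24) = (d - 2)*(d + 4)*(d^2 + 7*d + 12) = (d - 2)*(d + 4)^2*(d + 3)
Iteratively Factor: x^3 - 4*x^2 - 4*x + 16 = (x - 4)*(x^2 - 4) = (x - 4)*(x + 2)*(x - 2)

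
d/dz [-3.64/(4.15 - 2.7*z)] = -9.828/(2.7*z - 4.15)^2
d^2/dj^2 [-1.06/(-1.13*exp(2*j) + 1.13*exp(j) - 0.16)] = ((1.1978 - 4.7912*exp(j))*(1.13*exp(2*j) - 1.13*exp(j) + 0.16) + 1.06*(2.26*exp(j) - 1.13)*(4.52*exp(j) - 2.26)*exp(j))*exp(j)/(1.13*exp(2*j) - 1.13*exp(j) + 0.16)^3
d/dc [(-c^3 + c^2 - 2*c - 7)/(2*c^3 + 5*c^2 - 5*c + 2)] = (-7*c^4 + 18*c^3 + 41*c^2 + 74*c - 39)/(4*c^6 + 20*c^5 + 5*c^4 - 42*c^3 + 45*c^2 - 20*c + 4)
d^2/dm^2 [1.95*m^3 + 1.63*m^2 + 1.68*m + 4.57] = 11.7*m + 3.26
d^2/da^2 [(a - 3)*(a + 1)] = 2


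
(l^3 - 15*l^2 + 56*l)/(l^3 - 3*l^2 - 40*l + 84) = l*(l - 8)/(l^2 + 4*l - 12)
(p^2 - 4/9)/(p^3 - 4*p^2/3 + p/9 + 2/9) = (3*p + 2)/(3*p^2 - 2*p - 1)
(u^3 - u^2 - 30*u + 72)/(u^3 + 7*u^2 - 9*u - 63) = (u^2 + 2*u - 24)/(u^2 + 10*u + 21)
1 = 1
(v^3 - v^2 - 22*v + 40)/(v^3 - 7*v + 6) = (v^2 + v - 20)/(v^2 + 2*v - 3)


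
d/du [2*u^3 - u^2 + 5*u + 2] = 6*u^2 - 2*u + 5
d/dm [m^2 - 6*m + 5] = 2*m - 6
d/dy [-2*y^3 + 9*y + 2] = 9 - 6*y^2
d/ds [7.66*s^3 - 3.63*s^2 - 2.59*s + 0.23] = 22.98*s^2 - 7.26*s - 2.59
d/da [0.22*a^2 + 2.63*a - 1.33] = 0.44*a + 2.63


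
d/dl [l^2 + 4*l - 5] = 2*l + 4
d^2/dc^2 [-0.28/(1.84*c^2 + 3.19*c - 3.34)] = (1.895936*c^2 + 3.286976*c - 0.28*(3.68*c + 3.19)*(7.36*c + 6.38) - 3.441536)/(1.84*c^2 + 3.19*c - 3.34)^3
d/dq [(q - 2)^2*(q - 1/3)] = (q - 2)*(9*q - 8)/3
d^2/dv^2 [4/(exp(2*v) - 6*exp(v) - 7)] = 8*((3 - 2*exp(v))*(-exp(2*v) + 6*exp(v) + 7) - 4*(exp(v) - 3)^2*exp(v))*exp(v)/(-exp(2*v) + 6*exp(v) + 7)^3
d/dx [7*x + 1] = 7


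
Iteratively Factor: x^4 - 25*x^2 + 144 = (x + 4)*(x^3 - 4*x^2 - 9*x + 36) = (x - 4)*(x + 4)*(x^2 - 9) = (x - 4)*(x + 3)*(x + 4)*(x - 3)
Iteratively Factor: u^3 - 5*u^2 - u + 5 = (u + 1)*(u^2 - 6*u + 5) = (u - 1)*(u + 1)*(u - 5)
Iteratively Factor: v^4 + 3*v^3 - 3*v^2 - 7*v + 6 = (v - 1)*(v^3 + 4*v^2 + v - 6) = (v - 1)^2*(v^2 + 5*v + 6) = (v - 1)^2*(v + 2)*(v + 3)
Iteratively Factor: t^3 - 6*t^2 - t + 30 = (t - 5)*(t^2 - t - 6) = (t - 5)*(t - 3)*(t + 2)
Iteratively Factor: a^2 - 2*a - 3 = (a + 1)*(a - 3)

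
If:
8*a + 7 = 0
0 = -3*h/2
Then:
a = -7/8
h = 0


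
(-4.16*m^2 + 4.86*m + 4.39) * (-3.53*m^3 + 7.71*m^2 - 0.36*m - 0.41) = 14.6848*m^5 - 49.2294*m^4 + 23.4715*m^3 + 33.8029*m^2 - 3.573*m - 1.7999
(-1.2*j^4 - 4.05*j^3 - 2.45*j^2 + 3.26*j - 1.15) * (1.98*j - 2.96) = -2.376*j^5 - 4.467*j^4 + 7.137*j^3 + 13.7068*j^2 - 11.9266*j + 3.404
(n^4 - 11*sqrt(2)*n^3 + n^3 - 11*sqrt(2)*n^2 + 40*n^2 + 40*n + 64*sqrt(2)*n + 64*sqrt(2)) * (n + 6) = n^5 - 11*sqrt(2)*n^4 + 7*n^4 - 77*sqrt(2)*n^3 + 46*n^3 - 2*sqrt(2)*n^2 + 280*n^2 + 240*n + 448*sqrt(2)*n + 384*sqrt(2)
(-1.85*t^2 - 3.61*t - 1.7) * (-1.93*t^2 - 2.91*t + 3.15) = 3.5705*t^4 + 12.3508*t^3 + 7.9586*t^2 - 6.4245*t - 5.355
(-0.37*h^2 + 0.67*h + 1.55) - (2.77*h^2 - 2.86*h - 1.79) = -3.14*h^2 + 3.53*h + 3.34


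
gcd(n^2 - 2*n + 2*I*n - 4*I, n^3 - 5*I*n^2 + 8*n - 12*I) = n + 2*I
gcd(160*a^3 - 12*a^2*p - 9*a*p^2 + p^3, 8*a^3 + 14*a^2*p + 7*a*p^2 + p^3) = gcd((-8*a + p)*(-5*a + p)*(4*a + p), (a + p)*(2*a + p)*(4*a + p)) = 4*a + p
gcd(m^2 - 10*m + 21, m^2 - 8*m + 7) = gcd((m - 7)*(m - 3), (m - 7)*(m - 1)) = m - 7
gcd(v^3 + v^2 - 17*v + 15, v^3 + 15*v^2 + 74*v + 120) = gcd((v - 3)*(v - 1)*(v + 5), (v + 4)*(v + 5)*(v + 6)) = v + 5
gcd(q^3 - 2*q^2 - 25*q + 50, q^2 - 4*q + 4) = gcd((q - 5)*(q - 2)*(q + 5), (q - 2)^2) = q - 2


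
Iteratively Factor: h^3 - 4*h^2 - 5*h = (h - 5)*(h^2 + h) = h*(h - 5)*(h + 1)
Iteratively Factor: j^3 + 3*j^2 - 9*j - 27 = (j + 3)*(j^2 - 9) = (j + 3)^2*(j - 3)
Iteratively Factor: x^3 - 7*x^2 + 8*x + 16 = (x - 4)*(x^2 - 3*x - 4) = (x - 4)^2*(x + 1)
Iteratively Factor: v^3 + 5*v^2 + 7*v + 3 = (v + 3)*(v^2 + 2*v + 1) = (v + 1)*(v + 3)*(v + 1)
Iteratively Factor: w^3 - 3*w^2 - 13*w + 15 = (w - 1)*(w^2 - 2*w - 15) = (w - 5)*(w - 1)*(w + 3)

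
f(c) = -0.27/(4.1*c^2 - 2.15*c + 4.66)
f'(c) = -0.27*(2.15 - 8.2*c)/(4.1*c^2 - 2.15*c + 4.66)^2 = (2.214*c - 0.5805)/(4.1*c^2 - 2.15*c + 4.66)^2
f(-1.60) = -0.01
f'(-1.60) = -0.01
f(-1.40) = -0.02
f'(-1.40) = -0.01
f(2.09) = -0.01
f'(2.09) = 0.01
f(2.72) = -0.01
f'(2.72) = 0.01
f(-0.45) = -0.04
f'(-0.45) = -0.04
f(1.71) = -0.02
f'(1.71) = 0.02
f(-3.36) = -0.00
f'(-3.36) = -0.00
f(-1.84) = -0.01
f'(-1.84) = -0.01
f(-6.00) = -0.00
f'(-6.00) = -0.00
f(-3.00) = -0.01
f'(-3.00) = -0.00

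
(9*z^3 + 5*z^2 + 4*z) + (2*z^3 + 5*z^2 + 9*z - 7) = 11*z^3 + 10*z^2 + 13*z - 7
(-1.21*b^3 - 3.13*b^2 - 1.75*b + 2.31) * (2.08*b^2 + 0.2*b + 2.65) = -2.5168*b^5 - 6.7524*b^4 - 7.4725*b^3 - 3.8397*b^2 - 4.1755*b + 6.1215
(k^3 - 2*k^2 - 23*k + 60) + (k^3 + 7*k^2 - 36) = 2*k^3 + 5*k^2 - 23*k + 24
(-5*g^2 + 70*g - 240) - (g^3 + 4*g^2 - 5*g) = -g^3 - 9*g^2 + 75*g - 240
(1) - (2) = -1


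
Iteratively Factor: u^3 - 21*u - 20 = (u + 1)*(u^2 - u - 20) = (u - 5)*(u + 1)*(u + 4)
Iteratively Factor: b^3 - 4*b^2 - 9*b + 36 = (b - 4)*(b^2 - 9) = (b - 4)*(b + 3)*(b - 3)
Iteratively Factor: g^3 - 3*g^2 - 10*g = (g)*(g^2 - 3*g - 10) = g*(g + 2)*(g - 5)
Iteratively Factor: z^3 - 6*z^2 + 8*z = (z - 2)*(z^2 - 4*z) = (z - 4)*(z - 2)*(z)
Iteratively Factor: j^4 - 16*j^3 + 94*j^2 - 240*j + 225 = (j - 5)*(j^3 - 11*j^2 + 39*j - 45) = (j - 5)*(j - 3)*(j^2 - 8*j + 15) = (j - 5)*(j - 3)^2*(j - 5)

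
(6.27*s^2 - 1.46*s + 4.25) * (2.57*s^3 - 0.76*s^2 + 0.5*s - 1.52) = 16.1139*s^5 - 8.5174*s^4 + 15.1671*s^3 - 13.4904*s^2 + 4.3442*s - 6.46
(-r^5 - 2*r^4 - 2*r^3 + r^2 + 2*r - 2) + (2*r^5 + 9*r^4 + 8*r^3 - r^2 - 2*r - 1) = r^5 + 7*r^4 + 6*r^3 - 3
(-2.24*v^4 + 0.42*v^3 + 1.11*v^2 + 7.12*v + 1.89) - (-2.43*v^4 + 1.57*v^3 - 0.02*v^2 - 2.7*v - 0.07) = 0.19*v^4 - 1.15*v^3 + 1.13*v^2 + 9.82*v + 1.96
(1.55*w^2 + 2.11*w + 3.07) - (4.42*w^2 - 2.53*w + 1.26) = -2.87*w^2 + 4.64*w + 1.81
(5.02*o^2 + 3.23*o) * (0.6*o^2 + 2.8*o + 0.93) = 3.012*o^4 + 15.994*o^3 + 13.7126*o^2 + 3.0039*o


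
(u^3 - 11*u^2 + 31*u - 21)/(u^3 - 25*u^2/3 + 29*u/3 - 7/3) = 3*(u - 3)/(3*u - 1)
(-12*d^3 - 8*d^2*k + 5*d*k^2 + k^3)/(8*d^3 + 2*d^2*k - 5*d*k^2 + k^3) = (-6*d - k)/(4*d - k)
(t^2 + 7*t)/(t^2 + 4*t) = (t + 7)/(t + 4)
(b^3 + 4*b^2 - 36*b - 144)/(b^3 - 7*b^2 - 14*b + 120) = (b + 6)/(b - 5)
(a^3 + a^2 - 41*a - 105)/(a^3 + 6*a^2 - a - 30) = (a - 7)/(a - 2)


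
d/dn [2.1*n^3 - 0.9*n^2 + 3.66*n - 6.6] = 6.3*n^2 - 1.8*n + 3.66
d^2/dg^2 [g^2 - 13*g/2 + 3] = 2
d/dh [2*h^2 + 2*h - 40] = 4*h + 2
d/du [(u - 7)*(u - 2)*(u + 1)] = 3*u^2 - 16*u + 5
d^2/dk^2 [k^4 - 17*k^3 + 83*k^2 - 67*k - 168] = 12*k^2 - 102*k + 166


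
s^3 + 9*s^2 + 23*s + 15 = (s + 1)*(s + 3)*(s + 5)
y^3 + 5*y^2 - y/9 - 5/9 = (y - 1/3)*(y + 1/3)*(y + 5)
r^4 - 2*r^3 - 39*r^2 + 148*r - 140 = (r - 5)*(r - 2)^2*(r + 7)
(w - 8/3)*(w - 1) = w^2 - 11*w/3 + 8/3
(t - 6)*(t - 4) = t^2 - 10*t + 24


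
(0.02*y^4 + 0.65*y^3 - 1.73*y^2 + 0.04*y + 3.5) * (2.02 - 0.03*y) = -0.0006*y^5 + 0.0209*y^4 + 1.3649*y^3 - 3.4958*y^2 - 0.0242*y + 7.07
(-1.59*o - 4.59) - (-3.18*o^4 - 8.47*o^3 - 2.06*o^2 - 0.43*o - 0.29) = 3.18*o^4 + 8.47*o^3 + 2.06*o^2 - 1.16*o - 4.3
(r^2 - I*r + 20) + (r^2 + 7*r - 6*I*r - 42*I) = 2*r^2 + 7*r - 7*I*r + 20 - 42*I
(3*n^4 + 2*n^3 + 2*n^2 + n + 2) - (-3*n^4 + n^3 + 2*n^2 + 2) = 6*n^4 + n^3 + n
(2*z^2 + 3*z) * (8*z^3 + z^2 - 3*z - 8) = 16*z^5 + 26*z^4 - 3*z^3 - 25*z^2 - 24*z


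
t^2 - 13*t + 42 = (t - 7)*(t - 6)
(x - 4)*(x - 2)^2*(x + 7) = x^4 - x^3 - 36*x^2 + 124*x - 112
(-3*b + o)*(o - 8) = -3*b*o + 24*b + o^2 - 8*o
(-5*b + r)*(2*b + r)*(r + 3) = -10*b^2*r - 30*b^2 - 3*b*r^2 - 9*b*r + r^3 + 3*r^2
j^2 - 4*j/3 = j*(j - 4/3)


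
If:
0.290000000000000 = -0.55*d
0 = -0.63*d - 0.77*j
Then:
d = -0.53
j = 0.43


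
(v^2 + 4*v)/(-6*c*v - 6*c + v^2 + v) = v*(v + 4)/(-6*c*v - 6*c + v^2 + v)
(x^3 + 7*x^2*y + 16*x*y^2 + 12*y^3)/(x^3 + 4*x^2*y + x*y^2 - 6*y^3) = (x + 2*y)/(x - y)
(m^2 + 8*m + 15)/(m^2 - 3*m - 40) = (m + 3)/(m - 8)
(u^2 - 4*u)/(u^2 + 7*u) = (u - 4)/(u + 7)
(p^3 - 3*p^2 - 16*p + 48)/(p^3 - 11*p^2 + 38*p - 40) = (p^2 + p - 12)/(p^2 - 7*p + 10)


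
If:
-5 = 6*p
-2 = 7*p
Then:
No Solution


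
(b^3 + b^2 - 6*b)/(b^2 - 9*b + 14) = b*(b + 3)/(b - 7)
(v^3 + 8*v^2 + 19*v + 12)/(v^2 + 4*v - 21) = (v^3 + 8*v^2 + 19*v + 12)/(v^2 + 4*v - 21)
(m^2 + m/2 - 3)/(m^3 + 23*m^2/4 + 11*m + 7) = 2*(2*m - 3)/(4*m^2 + 15*m + 14)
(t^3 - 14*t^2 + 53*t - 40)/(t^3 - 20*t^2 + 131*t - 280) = (t - 1)/(t - 7)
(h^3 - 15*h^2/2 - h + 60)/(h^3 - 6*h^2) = 1 - 3/(2*h) - 10/h^2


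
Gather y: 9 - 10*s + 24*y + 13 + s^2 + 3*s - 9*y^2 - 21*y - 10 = s^2 - 7*s - 9*y^2 + 3*y + 12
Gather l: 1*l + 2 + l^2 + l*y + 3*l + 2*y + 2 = l^2 + l*(y + 4) + 2*y + 4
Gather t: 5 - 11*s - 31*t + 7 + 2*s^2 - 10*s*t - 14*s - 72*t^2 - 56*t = 2*s^2 - 25*s - 72*t^2 + t*(-10*s - 87) + 12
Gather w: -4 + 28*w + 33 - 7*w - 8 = 21*w + 21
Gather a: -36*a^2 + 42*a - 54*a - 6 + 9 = -36*a^2 - 12*a + 3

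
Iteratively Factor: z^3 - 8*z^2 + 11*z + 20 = (z - 5)*(z^2 - 3*z - 4) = (z - 5)*(z - 4)*(z + 1)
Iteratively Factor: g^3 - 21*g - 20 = (g - 5)*(g^2 + 5*g + 4) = (g - 5)*(g + 4)*(g + 1)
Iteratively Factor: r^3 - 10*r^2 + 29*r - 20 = (r - 5)*(r^2 - 5*r + 4) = (r - 5)*(r - 4)*(r - 1)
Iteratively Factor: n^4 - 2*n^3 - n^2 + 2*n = (n - 2)*(n^3 - n) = n*(n - 2)*(n^2 - 1) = n*(n - 2)*(n - 1)*(n + 1)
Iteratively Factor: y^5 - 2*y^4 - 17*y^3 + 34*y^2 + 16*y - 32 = (y - 4)*(y^4 + 2*y^3 - 9*y^2 - 2*y + 8) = (y - 4)*(y - 2)*(y^3 + 4*y^2 - y - 4) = (y - 4)*(y - 2)*(y - 1)*(y^2 + 5*y + 4) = (y - 4)*(y - 2)*(y - 1)*(y + 1)*(y + 4)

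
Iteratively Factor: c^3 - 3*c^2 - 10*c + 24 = (c - 4)*(c^2 + c - 6) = (c - 4)*(c - 2)*(c + 3)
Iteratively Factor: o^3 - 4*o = (o - 2)*(o^2 + 2*o) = (o - 2)*(o + 2)*(o)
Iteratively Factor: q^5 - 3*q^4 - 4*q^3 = (q)*(q^4 - 3*q^3 - 4*q^2) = q^2*(q^3 - 3*q^2 - 4*q) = q^2*(q + 1)*(q^2 - 4*q) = q^3*(q + 1)*(q - 4)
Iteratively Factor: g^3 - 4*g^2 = (g)*(g^2 - 4*g) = g^2*(g - 4)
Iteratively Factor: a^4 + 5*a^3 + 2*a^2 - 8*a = (a + 2)*(a^3 + 3*a^2 - 4*a) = (a + 2)*(a + 4)*(a^2 - a) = a*(a + 2)*(a + 4)*(a - 1)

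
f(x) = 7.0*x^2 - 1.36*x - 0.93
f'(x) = 14.0*x - 1.36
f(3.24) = 68.15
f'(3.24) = 44.00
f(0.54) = 0.38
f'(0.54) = 6.20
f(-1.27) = 12.09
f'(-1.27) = -19.14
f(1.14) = 6.62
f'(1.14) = 14.60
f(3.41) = 75.83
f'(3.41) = 46.38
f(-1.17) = 10.24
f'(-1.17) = -17.74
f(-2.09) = 32.49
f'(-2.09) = -30.62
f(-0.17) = -0.50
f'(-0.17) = -3.74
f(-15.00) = 1594.47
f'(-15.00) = -211.36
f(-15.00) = 1594.47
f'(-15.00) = -211.36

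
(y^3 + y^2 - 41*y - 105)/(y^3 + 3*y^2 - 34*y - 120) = (y^2 - 4*y - 21)/(y^2 - 2*y - 24)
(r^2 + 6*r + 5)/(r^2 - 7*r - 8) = (r + 5)/(r - 8)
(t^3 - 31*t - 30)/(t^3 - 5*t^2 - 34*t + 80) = (t^2 - 5*t - 6)/(t^2 - 10*t + 16)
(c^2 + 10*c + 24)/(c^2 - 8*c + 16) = (c^2 + 10*c + 24)/(c^2 - 8*c + 16)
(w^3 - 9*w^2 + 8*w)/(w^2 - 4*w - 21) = w*(-w^2 + 9*w - 8)/(-w^2 + 4*w + 21)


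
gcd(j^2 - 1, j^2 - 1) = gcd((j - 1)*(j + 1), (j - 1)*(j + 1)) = j^2 - 1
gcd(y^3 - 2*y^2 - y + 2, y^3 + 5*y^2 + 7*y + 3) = y + 1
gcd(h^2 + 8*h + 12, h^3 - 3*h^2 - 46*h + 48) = h + 6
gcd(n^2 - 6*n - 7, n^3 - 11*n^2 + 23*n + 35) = n^2 - 6*n - 7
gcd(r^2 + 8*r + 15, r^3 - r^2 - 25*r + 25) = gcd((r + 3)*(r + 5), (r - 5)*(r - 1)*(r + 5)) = r + 5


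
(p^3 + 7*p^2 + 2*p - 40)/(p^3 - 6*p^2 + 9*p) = (p^3 + 7*p^2 + 2*p - 40)/(p*(p^2 - 6*p + 9))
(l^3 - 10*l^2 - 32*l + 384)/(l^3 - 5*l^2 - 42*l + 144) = (l - 8)/(l - 3)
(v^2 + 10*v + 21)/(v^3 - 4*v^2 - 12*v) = (v^2 + 10*v + 21)/(v*(v^2 - 4*v - 12))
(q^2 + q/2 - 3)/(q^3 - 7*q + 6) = (q^2 + q/2 - 3)/(q^3 - 7*q + 6)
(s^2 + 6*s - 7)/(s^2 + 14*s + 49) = (s - 1)/(s + 7)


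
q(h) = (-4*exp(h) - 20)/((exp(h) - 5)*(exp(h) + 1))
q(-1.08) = 3.42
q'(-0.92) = -0.42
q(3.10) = -0.27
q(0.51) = 3.00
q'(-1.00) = -0.41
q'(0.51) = 0.37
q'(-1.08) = -0.40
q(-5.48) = 3.99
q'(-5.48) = -0.01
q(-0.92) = 3.36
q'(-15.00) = 0.00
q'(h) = -(-4*exp(h) - 20)*exp(h)/((exp(h) - 5)*(exp(h) + 1)^2) - (-4*exp(h) - 20)*exp(h)/((exp(h) - 5)^2*(exp(h) + 1)) - 4*exp(h)/((exp(h) - 5)*(exp(h) + 1)) = 4*(exp(2*h) + 10*exp(h) - 15)*exp(h)/(exp(4*h) - 8*exp(3*h) + 6*exp(2*h) + 40*exp(h) + 25)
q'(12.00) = 0.00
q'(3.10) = 0.39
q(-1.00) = 3.39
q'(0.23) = -0.06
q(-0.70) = 3.26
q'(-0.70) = -0.43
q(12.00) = 0.00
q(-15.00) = 4.00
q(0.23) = 2.96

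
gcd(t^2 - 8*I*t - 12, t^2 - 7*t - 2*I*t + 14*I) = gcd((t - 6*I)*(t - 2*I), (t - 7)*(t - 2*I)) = t - 2*I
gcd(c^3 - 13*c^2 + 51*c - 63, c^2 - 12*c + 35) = c - 7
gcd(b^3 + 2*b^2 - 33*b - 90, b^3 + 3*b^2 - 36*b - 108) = b^2 - 3*b - 18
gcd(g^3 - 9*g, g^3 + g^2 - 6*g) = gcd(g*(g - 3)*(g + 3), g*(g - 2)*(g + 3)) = g^2 + 3*g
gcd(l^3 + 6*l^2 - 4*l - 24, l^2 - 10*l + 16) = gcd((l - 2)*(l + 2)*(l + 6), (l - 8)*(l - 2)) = l - 2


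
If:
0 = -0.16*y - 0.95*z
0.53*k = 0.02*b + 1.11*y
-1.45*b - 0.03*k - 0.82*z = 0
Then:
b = -0.307997984657392*z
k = -12.4467640748927*z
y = -5.9375*z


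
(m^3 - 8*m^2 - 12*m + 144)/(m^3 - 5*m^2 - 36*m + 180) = (m^2 - 2*m - 24)/(m^2 + m - 30)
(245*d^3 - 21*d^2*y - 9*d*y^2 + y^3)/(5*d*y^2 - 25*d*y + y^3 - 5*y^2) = (49*d^2 - 14*d*y + y^2)/(y*(y - 5))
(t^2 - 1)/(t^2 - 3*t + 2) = (t + 1)/(t - 2)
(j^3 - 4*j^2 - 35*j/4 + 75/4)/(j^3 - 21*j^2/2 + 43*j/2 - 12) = (2*j^2 - 5*j - 25)/(2*(j^2 - 9*j + 8))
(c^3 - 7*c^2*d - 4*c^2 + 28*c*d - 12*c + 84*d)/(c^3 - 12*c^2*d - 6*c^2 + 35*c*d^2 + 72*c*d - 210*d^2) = (c + 2)/(c - 5*d)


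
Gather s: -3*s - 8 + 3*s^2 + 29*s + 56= 3*s^2 + 26*s + 48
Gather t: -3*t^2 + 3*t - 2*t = -3*t^2 + t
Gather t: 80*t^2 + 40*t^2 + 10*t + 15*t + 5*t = 120*t^2 + 30*t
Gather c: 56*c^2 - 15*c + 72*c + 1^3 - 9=56*c^2 + 57*c - 8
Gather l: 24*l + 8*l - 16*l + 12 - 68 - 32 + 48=16*l - 40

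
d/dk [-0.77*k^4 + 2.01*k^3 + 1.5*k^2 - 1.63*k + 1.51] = -3.08*k^3 + 6.03*k^2 + 3.0*k - 1.63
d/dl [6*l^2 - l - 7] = 12*l - 1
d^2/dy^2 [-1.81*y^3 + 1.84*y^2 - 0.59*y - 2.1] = 3.68 - 10.86*y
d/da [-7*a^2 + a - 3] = 1 - 14*a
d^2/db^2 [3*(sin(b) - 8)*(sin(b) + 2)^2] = -27*sin(b)^3 + 48*sin(b)^2 + 102*sin(b) - 24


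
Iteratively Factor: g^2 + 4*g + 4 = (g + 2)*(g + 2)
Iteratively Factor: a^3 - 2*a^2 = (a)*(a^2 - 2*a) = a*(a - 2)*(a)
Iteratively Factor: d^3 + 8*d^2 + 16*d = (d + 4)*(d^2 + 4*d) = (d + 4)^2*(d)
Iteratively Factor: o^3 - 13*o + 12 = (o + 4)*(o^2 - 4*o + 3) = (o - 1)*(o + 4)*(o - 3)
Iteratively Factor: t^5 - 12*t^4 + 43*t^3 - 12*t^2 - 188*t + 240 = (t - 2)*(t^4 - 10*t^3 + 23*t^2 + 34*t - 120) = (t - 4)*(t - 2)*(t^3 - 6*t^2 - t + 30) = (t - 4)*(t - 2)*(t + 2)*(t^2 - 8*t + 15) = (t - 4)*(t - 3)*(t - 2)*(t + 2)*(t - 5)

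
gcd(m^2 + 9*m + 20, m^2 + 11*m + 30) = m + 5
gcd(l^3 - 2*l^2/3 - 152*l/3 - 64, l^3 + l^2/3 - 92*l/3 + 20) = l + 6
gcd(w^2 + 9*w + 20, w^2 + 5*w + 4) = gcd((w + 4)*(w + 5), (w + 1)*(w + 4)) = w + 4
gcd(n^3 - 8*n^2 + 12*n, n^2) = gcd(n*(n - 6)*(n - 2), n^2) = n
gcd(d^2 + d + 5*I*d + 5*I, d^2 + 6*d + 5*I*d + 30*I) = d + 5*I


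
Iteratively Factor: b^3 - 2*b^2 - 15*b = (b + 3)*(b^2 - 5*b) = b*(b + 3)*(b - 5)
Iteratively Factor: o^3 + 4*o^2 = (o)*(o^2 + 4*o) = o^2*(o + 4)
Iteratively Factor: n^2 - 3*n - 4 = (n + 1)*(n - 4)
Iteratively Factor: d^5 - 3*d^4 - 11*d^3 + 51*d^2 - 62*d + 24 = (d - 1)*(d^4 - 2*d^3 - 13*d^2 + 38*d - 24) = (d - 2)*(d - 1)*(d^3 - 13*d + 12) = (d - 3)*(d - 2)*(d - 1)*(d^2 + 3*d - 4) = (d - 3)*(d - 2)*(d - 1)^2*(d + 4)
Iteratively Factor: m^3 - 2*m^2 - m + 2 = (m - 2)*(m^2 - 1) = (m - 2)*(m - 1)*(m + 1)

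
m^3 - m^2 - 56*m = m*(m - 8)*(m + 7)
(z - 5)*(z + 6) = z^2 + z - 30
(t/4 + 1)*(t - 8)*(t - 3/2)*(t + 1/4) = t^4/4 - 21*t^3/16 - 219*t^2/32 + 83*t/8 + 3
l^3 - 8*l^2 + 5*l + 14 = (l - 7)*(l - 2)*(l + 1)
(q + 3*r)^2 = q^2 + 6*q*r + 9*r^2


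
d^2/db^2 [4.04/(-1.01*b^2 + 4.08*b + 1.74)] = (-8.242408*b^2 + 33.296064*b + 4.04*(2.02*b - 4.08)*(4.04*b - 8.16) + 14.199792)/(-1.01*b^2 + 4.08*b + 1.74)^3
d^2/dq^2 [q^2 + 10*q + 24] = 2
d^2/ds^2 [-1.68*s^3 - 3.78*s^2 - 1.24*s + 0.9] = -10.08*s - 7.56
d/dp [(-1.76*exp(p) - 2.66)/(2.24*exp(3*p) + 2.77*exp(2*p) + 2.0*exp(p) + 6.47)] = (7.8848*exp(3*p) + 22.7504*exp(2*p) + 14.7364*exp(p) - 6.0672)*exp(p)/(5.0176*exp(6*p) + 12.4096*exp(5*p) + 16.6329*exp(4*p) + 40.0656*exp(3*p) + 39.8438*exp(2*p) + 25.88*exp(p) + 41.8609)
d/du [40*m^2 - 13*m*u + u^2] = -13*m + 2*u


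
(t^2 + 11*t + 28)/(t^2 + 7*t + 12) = (t + 7)/(t + 3)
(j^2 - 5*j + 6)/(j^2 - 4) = (j - 3)/(j + 2)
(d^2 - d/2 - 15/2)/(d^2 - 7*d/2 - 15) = (d - 3)/(d - 6)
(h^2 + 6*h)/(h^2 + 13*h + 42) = h/(h + 7)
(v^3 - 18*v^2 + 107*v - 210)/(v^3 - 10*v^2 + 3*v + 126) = (v - 5)/(v + 3)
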